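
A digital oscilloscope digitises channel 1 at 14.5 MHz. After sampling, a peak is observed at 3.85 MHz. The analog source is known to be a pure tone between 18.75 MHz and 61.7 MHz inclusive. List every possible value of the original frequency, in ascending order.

25.15 MHz, 32.85 MHz, 39.65 MHz, 47.35 MHz, 54.15 MHz

Frequencies that alias to 3.85 MHz are k·fs ± 3.85 MHz for integer k ≥ 0.
k=0: 3.85 MHz.
k=1: 10.65 MHz, 18.35 MHz.
k=2: 25.15 MHz, 32.85 MHz.
k=3: 39.65 MHz, 47.35 MHz.
k=4: 54.15 MHz, 61.85 MHz.
k=5: 68.65 MHz, 76.35 MHz.
Within [18.75 MHz, 61.7 MHz]: 25.15 MHz, 32.85 MHz, 39.65 MHz, 47.35 MHz, 54.15 MHz.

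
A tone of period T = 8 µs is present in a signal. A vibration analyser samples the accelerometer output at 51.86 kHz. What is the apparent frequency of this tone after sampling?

T = 8 µs → f = 1/T = 125 kHz.
125 kHz mod fs = 21.28 kHz.
21.28 kHz ≤ fs/2 = 25.93 kHz, appears at 21.28 kHz.

21.28 kHz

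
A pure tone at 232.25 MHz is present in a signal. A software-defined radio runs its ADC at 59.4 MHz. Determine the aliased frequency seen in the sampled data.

5.35 MHz

232.25 MHz mod fs = 54.05 MHz.
54.05 MHz > fs/2 = 29.7 MHz, folds to fs − 54.05 MHz = 5.35 MHz.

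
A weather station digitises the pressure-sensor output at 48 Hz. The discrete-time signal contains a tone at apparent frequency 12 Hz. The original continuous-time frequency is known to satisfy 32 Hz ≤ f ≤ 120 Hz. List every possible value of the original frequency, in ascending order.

36 Hz, 60 Hz, 84 Hz, 108 Hz

Frequencies that alias to 12 Hz are k·fs ± 12 Hz for integer k ≥ 0.
k=0: 12 Hz.
k=1: 36 Hz, 60 Hz.
k=2: 84 Hz, 108 Hz.
k=3: 132 Hz, 156 Hz.
Within [32 Hz, 120 Hz]: 36 Hz, 60 Hz, 84 Hz, 108 Hz.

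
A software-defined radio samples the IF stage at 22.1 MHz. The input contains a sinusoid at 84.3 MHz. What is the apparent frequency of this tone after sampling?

4.1 MHz

84.3 MHz mod fs = 18 MHz.
18 MHz > fs/2 = 11.05 MHz, folds to fs − 18 MHz = 4.1 MHz.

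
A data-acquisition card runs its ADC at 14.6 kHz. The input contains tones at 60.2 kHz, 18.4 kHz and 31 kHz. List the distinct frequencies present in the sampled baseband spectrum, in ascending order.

1.8 kHz, 3.8 kHz

fs/2 = 7.3 kHz.
60.2 kHz mod fs = 1.8 kHz.
1.8 kHz ≤ fs/2 = 7.3 kHz, appears at 1.8 kHz.
18.4 kHz mod fs = 3.8 kHz.
3.8 kHz ≤ fs/2 = 7.3 kHz, appears at 3.8 kHz.
31 kHz mod fs = 1.8 kHz.
1.8 kHz ≤ fs/2 = 7.3 kHz, appears at 1.8 kHz.
Distinct values: {1.8 kHz, 3.8 kHz}.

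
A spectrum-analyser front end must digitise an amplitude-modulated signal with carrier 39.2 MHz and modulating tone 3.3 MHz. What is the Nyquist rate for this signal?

85 MHz

AM sidebands sit at fc ± fm = 35.9 MHz and 42.5 MHz.
Highest-frequency component: 42.5 MHz.
Nyquist rate = 2 × 42.5 MHz = 85 MHz.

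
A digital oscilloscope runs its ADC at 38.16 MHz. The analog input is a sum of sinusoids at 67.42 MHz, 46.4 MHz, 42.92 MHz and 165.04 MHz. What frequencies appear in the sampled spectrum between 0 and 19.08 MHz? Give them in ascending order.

4.76 MHz, 8.24 MHz, 8.9 MHz, 12.4 MHz

fs/2 = 19.08 MHz.
67.42 MHz mod fs = 29.26 MHz.
29.26 MHz > fs/2 = 19.08 MHz, folds to fs − 29.26 MHz = 8.9 MHz.
46.4 MHz mod fs = 8.24 MHz.
8.24 MHz ≤ fs/2 = 19.08 MHz, appears at 8.24 MHz.
42.92 MHz mod fs = 4.76 MHz.
4.76 MHz ≤ fs/2 = 19.08 MHz, appears at 4.76 MHz.
165.04 MHz mod fs = 12.4 MHz.
12.4 MHz ≤ fs/2 = 19.08 MHz, appears at 12.4 MHz.
Distinct values: {4.76 MHz, 8.24 MHz, 8.9 MHz, 12.4 MHz}.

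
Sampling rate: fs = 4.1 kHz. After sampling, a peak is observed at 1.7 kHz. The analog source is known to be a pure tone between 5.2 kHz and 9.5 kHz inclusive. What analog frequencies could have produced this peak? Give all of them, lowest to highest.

Frequencies that alias to 1.7 kHz are k·fs ± 1.7 kHz for integer k ≥ 0.
k=0: 1.7 kHz.
k=1: 2.4 kHz, 5.8 kHz.
k=2: 6.5 kHz, 9.9 kHz.
k=3: 10.6 kHz, 14 kHz.
Within [5.2 kHz, 9.5 kHz]: 5.8 kHz, 6.5 kHz.

5.8 kHz, 6.5 kHz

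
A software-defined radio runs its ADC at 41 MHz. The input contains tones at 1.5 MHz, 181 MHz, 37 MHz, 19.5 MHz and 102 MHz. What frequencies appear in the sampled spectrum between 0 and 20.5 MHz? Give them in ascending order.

1.5 MHz, 4 MHz, 17 MHz, 19.5 MHz, 20 MHz

fs/2 = 20.5 MHz.
1.5 MHz ≤ fs/2 = 20.5 MHz, passes unchanged.
181 MHz mod fs = 17 MHz.
17 MHz ≤ fs/2 = 20.5 MHz, appears at 17 MHz.
37 MHz > fs/2 = 20.5 MHz, folds to fs − 37 MHz = 4 MHz.
19.5 MHz ≤ fs/2 = 20.5 MHz, passes unchanged.
102 MHz mod fs = 20 MHz.
20 MHz ≤ fs/2 = 20.5 MHz, appears at 20 MHz.
Distinct values: {1.5 MHz, 4 MHz, 17 MHz, 19.5 MHz, 20 MHz}.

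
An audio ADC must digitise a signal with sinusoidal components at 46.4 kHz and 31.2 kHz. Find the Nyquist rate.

92.8 kHz

Highest-frequency component: 46.4 kHz.
Nyquist rate = 2 × 46.4 kHz = 92.8 kHz.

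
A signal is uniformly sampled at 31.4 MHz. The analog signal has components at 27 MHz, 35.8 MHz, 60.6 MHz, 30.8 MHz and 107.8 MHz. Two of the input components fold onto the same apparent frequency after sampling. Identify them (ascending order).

27 MHz, 35.8 MHz

fs/2 = 15.7 MHz.
27 MHz > fs/2 = 15.7 MHz, folds to fs − 27 MHz = 4.4 MHz.
35.8 MHz mod fs = 4.4 MHz.
4.4 MHz ≤ fs/2 = 15.7 MHz, appears at 4.4 MHz.
60.6 MHz mod fs = 29.2 MHz.
29.2 MHz > fs/2 = 15.7 MHz, folds to fs − 29.2 MHz = 2.2 MHz.
30.8 MHz > fs/2 = 15.7 MHz, folds to fs − 30.8 MHz = 0.6 MHz.
107.8 MHz mod fs = 13.6 MHz.
13.6 MHz ≤ fs/2 = 15.7 MHz, appears at 13.6 MHz.
27 MHz and 35.8 MHz both map to 4.4 MHz.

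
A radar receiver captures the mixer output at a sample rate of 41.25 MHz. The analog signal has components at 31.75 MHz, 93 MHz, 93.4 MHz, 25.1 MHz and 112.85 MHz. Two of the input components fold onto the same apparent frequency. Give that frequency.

fs/2 = 20.625 MHz.
31.75 MHz > fs/2 = 20.625 MHz, folds to fs − 31.75 MHz = 9.5 MHz.
93 MHz mod fs = 10.5 MHz.
10.5 MHz ≤ fs/2 = 20.625 MHz, appears at 10.5 MHz.
93.4 MHz mod fs = 10.9 MHz.
10.9 MHz ≤ fs/2 = 20.625 MHz, appears at 10.9 MHz.
25.1 MHz > fs/2 = 20.625 MHz, folds to fs − 25.1 MHz = 16.15 MHz.
112.85 MHz mod fs = 30.35 MHz.
30.35 MHz > fs/2 = 20.625 MHz, folds to fs − 30.35 MHz = 10.9 MHz.
93.4 MHz and 112.85 MHz both map to 10.9 MHz.

10.9 MHz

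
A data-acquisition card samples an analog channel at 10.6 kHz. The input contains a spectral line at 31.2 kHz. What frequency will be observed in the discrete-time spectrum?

31.2 kHz mod fs = 10 kHz.
10 kHz > fs/2 = 5.3 kHz, folds to fs − 10 kHz = 0.6 kHz.

0.6 kHz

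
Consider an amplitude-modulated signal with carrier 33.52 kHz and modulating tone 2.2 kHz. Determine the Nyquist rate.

AM sidebands sit at fc ± fm = 31.32 kHz and 35.72 kHz.
Highest-frequency component: 35.72 kHz.
Nyquist rate = 2 × 35.72 kHz = 71.44 kHz.

71.44 kHz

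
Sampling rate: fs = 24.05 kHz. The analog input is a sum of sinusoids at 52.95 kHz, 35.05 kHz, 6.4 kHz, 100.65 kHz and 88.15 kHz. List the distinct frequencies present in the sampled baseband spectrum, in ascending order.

4.45 kHz, 4.85 kHz, 6.4 kHz, 8.05 kHz, 11 kHz

fs/2 = 12.025 kHz.
52.95 kHz mod fs = 4.85 kHz.
4.85 kHz ≤ fs/2 = 12.025 kHz, appears at 4.85 kHz.
35.05 kHz mod fs = 11 kHz.
11 kHz ≤ fs/2 = 12.025 kHz, appears at 11 kHz.
6.4 kHz ≤ fs/2 = 12.025 kHz, passes unchanged.
100.65 kHz mod fs = 4.45 kHz.
4.45 kHz ≤ fs/2 = 12.025 kHz, appears at 4.45 kHz.
88.15 kHz mod fs = 16 kHz.
16 kHz > fs/2 = 12.025 kHz, folds to fs − 16 kHz = 8.05 kHz.
Distinct values: {4.45 kHz, 4.85 kHz, 6.4 kHz, 8.05 kHz, 11 kHz}.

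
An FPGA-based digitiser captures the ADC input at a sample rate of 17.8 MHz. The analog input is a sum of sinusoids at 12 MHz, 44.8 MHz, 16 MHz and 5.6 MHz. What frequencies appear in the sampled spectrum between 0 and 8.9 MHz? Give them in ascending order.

fs/2 = 8.9 MHz.
12 MHz > fs/2 = 8.9 MHz, folds to fs − 12 MHz = 5.8 MHz.
44.8 MHz mod fs = 9.2 MHz.
9.2 MHz > fs/2 = 8.9 MHz, folds to fs − 9.2 MHz = 8.6 MHz.
16 MHz > fs/2 = 8.9 MHz, folds to fs − 16 MHz = 1.8 MHz.
5.6 MHz ≤ fs/2 = 8.9 MHz, passes unchanged.
Distinct values: {1.8 MHz, 5.6 MHz, 5.8 MHz, 8.6 MHz}.

1.8 MHz, 5.6 MHz, 5.8 MHz, 8.6 MHz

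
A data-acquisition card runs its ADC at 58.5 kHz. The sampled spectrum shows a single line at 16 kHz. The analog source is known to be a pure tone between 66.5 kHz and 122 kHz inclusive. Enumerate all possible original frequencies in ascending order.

74.5 kHz, 101 kHz

Frequencies that alias to 16 kHz are k·fs ± 16 kHz for integer k ≥ 0.
k=0: 16 kHz.
k=1: 42.5 kHz, 74.5 kHz.
k=2: 101 kHz, 133 kHz.
k=3: 159.5 kHz, 191.5 kHz.
Within [66.5 kHz, 122 kHz]: 74.5 kHz, 101 kHz.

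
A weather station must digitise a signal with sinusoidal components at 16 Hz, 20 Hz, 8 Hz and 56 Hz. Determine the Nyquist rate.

112 Hz

Highest-frequency component: 56 Hz.
Nyquist rate = 2 × 56 Hz = 112 Hz.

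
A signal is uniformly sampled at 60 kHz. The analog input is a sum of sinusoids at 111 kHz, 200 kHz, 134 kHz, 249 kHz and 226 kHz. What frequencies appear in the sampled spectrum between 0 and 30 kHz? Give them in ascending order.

9 kHz, 14 kHz, 20 kHz

fs/2 = 30 kHz.
111 kHz mod fs = 51 kHz.
51 kHz > fs/2 = 30 kHz, folds to fs − 51 kHz = 9 kHz.
200 kHz mod fs = 20 kHz.
20 kHz ≤ fs/2 = 30 kHz, appears at 20 kHz.
134 kHz mod fs = 14 kHz.
14 kHz ≤ fs/2 = 30 kHz, appears at 14 kHz.
249 kHz mod fs = 9 kHz.
9 kHz ≤ fs/2 = 30 kHz, appears at 9 kHz.
226 kHz mod fs = 46 kHz.
46 kHz > fs/2 = 30 kHz, folds to fs − 46 kHz = 14 kHz.
Distinct values: {9 kHz, 14 kHz, 20 kHz}.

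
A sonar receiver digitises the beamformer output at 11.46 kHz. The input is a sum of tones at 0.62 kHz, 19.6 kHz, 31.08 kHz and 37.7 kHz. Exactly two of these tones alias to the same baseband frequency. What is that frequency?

fs/2 = 5.73 kHz.
0.62 kHz ≤ fs/2 = 5.73 kHz, passes unchanged.
19.6 kHz mod fs = 8.14 kHz.
8.14 kHz > fs/2 = 5.73 kHz, folds to fs − 8.14 kHz = 3.32 kHz.
31.08 kHz mod fs = 8.16 kHz.
8.16 kHz > fs/2 = 5.73 kHz, folds to fs − 8.16 kHz = 3.3 kHz.
37.7 kHz mod fs = 3.32 kHz.
3.32 kHz ≤ fs/2 = 5.73 kHz, appears at 3.32 kHz.
19.6 kHz and 37.7 kHz both map to 3.32 kHz.

3.32 kHz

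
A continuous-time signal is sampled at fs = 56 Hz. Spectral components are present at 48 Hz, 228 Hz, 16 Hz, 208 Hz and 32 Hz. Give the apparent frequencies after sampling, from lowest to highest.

fs/2 = 28 Hz.
48 Hz > fs/2 = 28 Hz, folds to fs − 48 Hz = 8 Hz.
228 Hz mod fs = 4 Hz.
4 Hz ≤ fs/2 = 28 Hz, appears at 4 Hz.
16 Hz ≤ fs/2 = 28 Hz, passes unchanged.
208 Hz mod fs = 40 Hz.
40 Hz > fs/2 = 28 Hz, folds to fs − 40 Hz = 16 Hz.
32 Hz > fs/2 = 28 Hz, folds to fs − 32 Hz = 24 Hz.
Distinct values: {4 Hz, 8 Hz, 16 Hz, 24 Hz}.

4 Hz, 8 Hz, 16 Hz, 24 Hz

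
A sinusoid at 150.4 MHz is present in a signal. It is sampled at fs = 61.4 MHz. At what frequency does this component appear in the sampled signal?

150.4 MHz mod fs = 27.6 MHz.
27.6 MHz ≤ fs/2 = 30.7 MHz, appears at 27.6 MHz.

27.6 MHz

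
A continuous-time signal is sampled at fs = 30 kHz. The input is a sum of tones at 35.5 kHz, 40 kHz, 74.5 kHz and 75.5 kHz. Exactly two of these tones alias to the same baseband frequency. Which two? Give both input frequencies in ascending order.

74.5 kHz, 75.5 kHz

fs/2 = 15 kHz.
35.5 kHz mod fs = 5.5 kHz.
5.5 kHz ≤ fs/2 = 15 kHz, appears at 5.5 kHz.
40 kHz mod fs = 10 kHz.
10 kHz ≤ fs/2 = 15 kHz, appears at 10 kHz.
74.5 kHz mod fs = 14.5 kHz.
14.5 kHz ≤ fs/2 = 15 kHz, appears at 14.5 kHz.
75.5 kHz mod fs = 15.5 kHz.
15.5 kHz > fs/2 = 15 kHz, folds to fs − 15.5 kHz = 14.5 kHz.
74.5 kHz and 75.5 kHz both map to 14.5 kHz.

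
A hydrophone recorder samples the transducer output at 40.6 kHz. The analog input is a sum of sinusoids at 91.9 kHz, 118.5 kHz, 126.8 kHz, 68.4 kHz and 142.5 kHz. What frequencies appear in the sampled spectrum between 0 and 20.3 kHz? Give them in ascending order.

3.3 kHz, 5 kHz, 10.7 kHz, 12.8 kHz, 19.9 kHz

fs/2 = 20.3 kHz.
91.9 kHz mod fs = 10.7 kHz.
10.7 kHz ≤ fs/2 = 20.3 kHz, appears at 10.7 kHz.
118.5 kHz mod fs = 37.3 kHz.
37.3 kHz > fs/2 = 20.3 kHz, folds to fs − 37.3 kHz = 3.3 kHz.
126.8 kHz mod fs = 5 kHz.
5 kHz ≤ fs/2 = 20.3 kHz, appears at 5 kHz.
68.4 kHz mod fs = 27.8 kHz.
27.8 kHz > fs/2 = 20.3 kHz, folds to fs − 27.8 kHz = 12.8 kHz.
142.5 kHz mod fs = 20.7 kHz.
20.7 kHz > fs/2 = 20.3 kHz, folds to fs − 20.7 kHz = 19.9 kHz.
Distinct values: {3.3 kHz, 5 kHz, 10.7 kHz, 12.8 kHz, 19.9 kHz}.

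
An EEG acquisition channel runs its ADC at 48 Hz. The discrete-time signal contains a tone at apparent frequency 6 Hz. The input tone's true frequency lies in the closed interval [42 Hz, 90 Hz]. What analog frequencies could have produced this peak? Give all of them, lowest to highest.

Frequencies that alias to 6 Hz are k·fs ± 6 Hz for integer k ≥ 0.
k=0: 6 Hz.
k=1: 42 Hz, 54 Hz.
k=2: 90 Hz, 102 Hz.
k=3: 138 Hz, 150 Hz.
Within [42 Hz, 90 Hz]: 42 Hz, 54 Hz, 90 Hz.

42 Hz, 54 Hz, 90 Hz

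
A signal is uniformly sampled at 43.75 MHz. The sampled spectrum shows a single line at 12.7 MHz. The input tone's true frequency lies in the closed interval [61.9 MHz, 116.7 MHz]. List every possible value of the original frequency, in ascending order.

74.8 MHz, 100.2 MHz

Frequencies that alias to 12.7 MHz are k·fs ± 12.7 MHz for integer k ≥ 0.
k=0: 12.7 MHz.
k=1: 31.05 MHz, 56.45 MHz.
k=2: 74.8 MHz, 100.2 MHz.
k=3: 118.55 MHz, 143.95 MHz.
Within [61.9 MHz, 116.7 MHz]: 74.8 MHz, 100.2 MHz.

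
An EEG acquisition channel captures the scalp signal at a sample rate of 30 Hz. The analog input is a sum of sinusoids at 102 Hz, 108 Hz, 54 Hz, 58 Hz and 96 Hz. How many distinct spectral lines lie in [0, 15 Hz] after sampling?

3

fs/2 = 15 Hz.
102 Hz mod fs = 12 Hz.
12 Hz ≤ fs/2 = 15 Hz, appears at 12 Hz.
108 Hz mod fs = 18 Hz.
18 Hz > fs/2 = 15 Hz, folds to fs − 18 Hz = 12 Hz.
54 Hz mod fs = 24 Hz.
24 Hz > fs/2 = 15 Hz, folds to fs − 24 Hz = 6 Hz.
58 Hz mod fs = 28 Hz.
28 Hz > fs/2 = 15 Hz, folds to fs − 28 Hz = 2 Hz.
96 Hz mod fs = 6 Hz.
6 Hz ≤ fs/2 = 15 Hz, appears at 6 Hz.
Distinct values: {2 Hz, 6 Hz, 12 Hz} → 3.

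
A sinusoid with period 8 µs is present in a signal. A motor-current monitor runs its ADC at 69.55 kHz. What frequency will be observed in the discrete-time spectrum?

14.1 kHz

T = 8 µs → f = 1/T = 125 kHz.
125 kHz mod fs = 55.45 kHz.
55.45 kHz > fs/2 = 34.775 kHz, folds to fs − 55.45 kHz = 14.1 kHz.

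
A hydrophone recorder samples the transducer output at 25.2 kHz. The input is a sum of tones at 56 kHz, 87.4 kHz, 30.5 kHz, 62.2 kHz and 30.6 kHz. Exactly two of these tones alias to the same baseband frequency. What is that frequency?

fs/2 = 12.6 kHz.
56 kHz mod fs = 5.6 kHz.
5.6 kHz ≤ fs/2 = 12.6 kHz, appears at 5.6 kHz.
87.4 kHz mod fs = 11.8 kHz.
11.8 kHz ≤ fs/2 = 12.6 kHz, appears at 11.8 kHz.
30.5 kHz mod fs = 5.3 kHz.
5.3 kHz ≤ fs/2 = 12.6 kHz, appears at 5.3 kHz.
62.2 kHz mod fs = 11.8 kHz.
11.8 kHz ≤ fs/2 = 12.6 kHz, appears at 11.8 kHz.
30.6 kHz mod fs = 5.4 kHz.
5.4 kHz ≤ fs/2 = 12.6 kHz, appears at 5.4 kHz.
62.2 kHz and 87.4 kHz both map to 11.8 kHz.

11.8 kHz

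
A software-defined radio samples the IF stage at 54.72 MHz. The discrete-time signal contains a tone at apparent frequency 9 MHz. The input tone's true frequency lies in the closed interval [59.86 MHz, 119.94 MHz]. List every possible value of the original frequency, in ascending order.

Frequencies that alias to 9 MHz are k·fs ± 9 MHz for integer k ≥ 0.
k=0: 9 MHz.
k=1: 45.72 MHz, 63.72 MHz.
k=2: 100.44 MHz, 118.44 MHz.
k=3: 155.16 MHz, 173.16 MHz.
Within [59.86 MHz, 119.94 MHz]: 63.72 MHz, 100.44 MHz, 118.44 MHz.

63.72 MHz, 100.44 MHz, 118.44 MHz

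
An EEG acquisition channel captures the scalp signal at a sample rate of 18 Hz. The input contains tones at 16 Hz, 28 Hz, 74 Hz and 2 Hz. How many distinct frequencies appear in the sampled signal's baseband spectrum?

2

fs/2 = 9 Hz.
16 Hz > fs/2 = 9 Hz, folds to fs − 16 Hz = 2 Hz.
28 Hz mod fs = 10 Hz.
10 Hz > fs/2 = 9 Hz, folds to fs − 10 Hz = 8 Hz.
74 Hz mod fs = 2 Hz.
2 Hz ≤ fs/2 = 9 Hz, appears at 2 Hz.
2 Hz ≤ fs/2 = 9 Hz, passes unchanged.
Distinct values: {2 Hz, 8 Hz} → 2.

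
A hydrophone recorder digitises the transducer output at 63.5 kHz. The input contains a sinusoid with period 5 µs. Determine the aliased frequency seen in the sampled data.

9.5 kHz

T = 5 µs → f = 1/T = 200 kHz.
200 kHz mod fs = 9.5 kHz.
9.5 kHz ≤ fs/2 = 31.75 kHz, appears at 9.5 kHz.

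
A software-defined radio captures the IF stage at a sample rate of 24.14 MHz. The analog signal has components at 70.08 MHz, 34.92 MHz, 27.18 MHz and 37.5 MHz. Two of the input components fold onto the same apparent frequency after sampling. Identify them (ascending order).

34.92 MHz, 37.5 MHz

fs/2 = 12.07 MHz.
70.08 MHz mod fs = 21.8 MHz.
21.8 MHz > fs/2 = 12.07 MHz, folds to fs − 21.8 MHz = 2.34 MHz.
34.92 MHz mod fs = 10.78 MHz.
10.78 MHz ≤ fs/2 = 12.07 MHz, appears at 10.78 MHz.
27.18 MHz mod fs = 3.04 MHz.
3.04 MHz ≤ fs/2 = 12.07 MHz, appears at 3.04 MHz.
37.5 MHz mod fs = 13.36 MHz.
13.36 MHz > fs/2 = 12.07 MHz, folds to fs − 13.36 MHz = 10.78 MHz.
34.92 MHz and 37.5 MHz both map to 10.78 MHz.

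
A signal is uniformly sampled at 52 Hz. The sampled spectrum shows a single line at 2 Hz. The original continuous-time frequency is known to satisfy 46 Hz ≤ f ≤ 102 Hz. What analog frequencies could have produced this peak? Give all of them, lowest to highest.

50 Hz, 54 Hz, 102 Hz

Frequencies that alias to 2 Hz are k·fs ± 2 Hz for integer k ≥ 0.
k=0: 2 Hz.
k=1: 50 Hz, 54 Hz.
k=2: 102 Hz, 106 Hz.
k=3: 154 Hz, 158 Hz.
Within [46 Hz, 102 Hz]: 50 Hz, 54 Hz, 102 Hz.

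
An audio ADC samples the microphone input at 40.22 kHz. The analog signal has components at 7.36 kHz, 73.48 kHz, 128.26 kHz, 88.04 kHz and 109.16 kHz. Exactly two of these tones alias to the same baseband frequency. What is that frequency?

fs/2 = 20.11 kHz.
7.36 kHz ≤ fs/2 = 20.11 kHz, passes unchanged.
73.48 kHz mod fs = 33.26 kHz.
33.26 kHz > fs/2 = 20.11 kHz, folds to fs − 33.26 kHz = 6.96 kHz.
128.26 kHz mod fs = 7.6 kHz.
7.6 kHz ≤ fs/2 = 20.11 kHz, appears at 7.6 kHz.
88.04 kHz mod fs = 7.6 kHz.
7.6 kHz ≤ fs/2 = 20.11 kHz, appears at 7.6 kHz.
109.16 kHz mod fs = 28.72 kHz.
28.72 kHz > fs/2 = 20.11 kHz, folds to fs − 28.72 kHz = 11.5 kHz.
88.04 kHz and 128.26 kHz both map to 7.6 kHz.

7.6 kHz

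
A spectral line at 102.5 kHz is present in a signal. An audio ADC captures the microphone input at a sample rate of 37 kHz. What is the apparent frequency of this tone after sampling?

102.5 kHz mod fs = 28.5 kHz.
28.5 kHz > fs/2 = 18.5 kHz, folds to fs − 28.5 kHz = 8.5 kHz.

8.5 kHz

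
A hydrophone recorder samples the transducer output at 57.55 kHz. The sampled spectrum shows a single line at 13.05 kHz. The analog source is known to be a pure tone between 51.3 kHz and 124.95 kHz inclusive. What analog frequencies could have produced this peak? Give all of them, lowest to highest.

70.6 kHz, 102.05 kHz

Frequencies that alias to 13.05 kHz are k·fs ± 13.05 kHz for integer k ≥ 0.
k=0: 13.05 kHz.
k=1: 44.5 kHz, 70.6 kHz.
k=2: 102.05 kHz, 128.15 kHz.
k=3: 159.6 kHz, 185.7 kHz.
Within [51.3 kHz, 124.95 kHz]: 70.6 kHz, 102.05 kHz.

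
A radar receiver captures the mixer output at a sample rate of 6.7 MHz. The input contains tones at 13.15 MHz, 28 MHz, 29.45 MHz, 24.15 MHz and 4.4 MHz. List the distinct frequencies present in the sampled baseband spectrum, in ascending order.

0.25 MHz, 1.2 MHz, 2.3 MHz, 2.65 MHz

fs/2 = 3.35 MHz.
13.15 MHz mod fs = 6.45 MHz.
6.45 MHz > fs/2 = 3.35 MHz, folds to fs − 6.45 MHz = 0.25 MHz.
28 MHz mod fs = 1.2 MHz.
1.2 MHz ≤ fs/2 = 3.35 MHz, appears at 1.2 MHz.
29.45 MHz mod fs = 2.65 MHz.
2.65 MHz ≤ fs/2 = 3.35 MHz, appears at 2.65 MHz.
24.15 MHz mod fs = 4.05 MHz.
4.05 MHz > fs/2 = 3.35 MHz, folds to fs − 4.05 MHz = 2.65 MHz.
4.4 MHz > fs/2 = 3.35 MHz, folds to fs − 4.4 MHz = 2.3 MHz.
Distinct values: {0.25 MHz, 1.2 MHz, 2.3 MHz, 2.65 MHz}.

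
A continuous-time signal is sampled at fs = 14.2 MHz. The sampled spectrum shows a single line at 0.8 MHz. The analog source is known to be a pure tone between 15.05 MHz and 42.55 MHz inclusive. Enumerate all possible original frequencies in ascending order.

27.6 MHz, 29.2 MHz, 41.8 MHz

Frequencies that alias to 0.8 MHz are k·fs ± 0.8 MHz for integer k ≥ 0.
k=0: 0.8 MHz.
k=1: 13.4 MHz, 15 MHz.
k=2: 27.6 MHz, 29.2 MHz.
k=3: 41.8 MHz, 43.4 MHz.
k=4: 56 MHz, 57.6 MHz.
Within [15.05 MHz, 42.55 MHz]: 27.6 MHz, 29.2 MHz, 41.8 MHz.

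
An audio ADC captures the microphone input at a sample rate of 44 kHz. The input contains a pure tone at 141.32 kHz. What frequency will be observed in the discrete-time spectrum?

9.32 kHz

141.32 kHz mod fs = 9.32 kHz.
9.32 kHz ≤ fs/2 = 22 kHz, appears at 9.32 kHz.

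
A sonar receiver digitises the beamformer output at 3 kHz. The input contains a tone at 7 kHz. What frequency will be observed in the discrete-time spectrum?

7 kHz mod fs = 1 kHz.
1 kHz ≤ fs/2 = 1.5 kHz, appears at 1 kHz.

1 kHz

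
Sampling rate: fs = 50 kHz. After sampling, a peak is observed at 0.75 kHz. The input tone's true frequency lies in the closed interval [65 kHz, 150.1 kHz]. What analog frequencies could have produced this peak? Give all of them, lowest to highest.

Frequencies that alias to 0.75 kHz are k·fs ± 0.75 kHz for integer k ≥ 0.
k=0: 0.75 kHz.
k=1: 49.25 kHz, 50.75 kHz.
k=2: 99.25 kHz, 100.75 kHz.
k=3: 149.25 kHz, 150.75 kHz.
k=4: 199.25 kHz, 200.75 kHz.
Within [65 kHz, 150.1 kHz]: 99.25 kHz, 100.75 kHz, 149.25 kHz.

99.25 kHz, 100.75 kHz, 149.25 kHz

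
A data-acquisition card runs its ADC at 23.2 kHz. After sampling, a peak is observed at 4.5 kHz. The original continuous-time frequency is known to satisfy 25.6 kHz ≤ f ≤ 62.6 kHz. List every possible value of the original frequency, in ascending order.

Frequencies that alias to 4.5 kHz are k·fs ± 4.5 kHz for integer k ≥ 0.
k=0: 4.5 kHz.
k=1: 18.7 kHz, 27.7 kHz.
k=2: 41.9 kHz, 50.9 kHz.
k=3: 65.1 kHz, 74.1 kHz.
Within [25.6 kHz, 62.6 kHz]: 27.7 kHz, 41.9 kHz, 50.9 kHz.

27.7 kHz, 41.9 kHz, 50.9 kHz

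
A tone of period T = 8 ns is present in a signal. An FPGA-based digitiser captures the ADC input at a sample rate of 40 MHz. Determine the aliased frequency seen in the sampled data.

5 MHz

T = 8 ns → f = 1/T = 125 MHz.
125 MHz mod fs = 5 MHz.
5 MHz ≤ fs/2 = 20 MHz, appears at 5 MHz.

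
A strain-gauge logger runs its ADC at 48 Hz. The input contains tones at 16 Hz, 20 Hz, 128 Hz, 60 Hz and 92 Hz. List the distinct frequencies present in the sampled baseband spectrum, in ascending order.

4 Hz, 12 Hz, 16 Hz, 20 Hz

fs/2 = 24 Hz.
16 Hz ≤ fs/2 = 24 Hz, passes unchanged.
20 Hz ≤ fs/2 = 24 Hz, passes unchanged.
128 Hz mod fs = 32 Hz.
32 Hz > fs/2 = 24 Hz, folds to fs − 32 Hz = 16 Hz.
60 Hz mod fs = 12 Hz.
12 Hz ≤ fs/2 = 24 Hz, appears at 12 Hz.
92 Hz mod fs = 44 Hz.
44 Hz > fs/2 = 24 Hz, folds to fs − 44 Hz = 4 Hz.
Distinct values: {4 Hz, 12 Hz, 16 Hz, 20 Hz}.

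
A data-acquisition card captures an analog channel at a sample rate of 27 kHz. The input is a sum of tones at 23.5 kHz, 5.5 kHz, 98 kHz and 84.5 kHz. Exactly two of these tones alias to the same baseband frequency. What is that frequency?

3.5 kHz

fs/2 = 13.5 kHz.
23.5 kHz > fs/2 = 13.5 kHz, folds to fs − 23.5 kHz = 3.5 kHz.
5.5 kHz ≤ fs/2 = 13.5 kHz, passes unchanged.
98 kHz mod fs = 17 kHz.
17 kHz > fs/2 = 13.5 kHz, folds to fs − 17 kHz = 10 kHz.
84.5 kHz mod fs = 3.5 kHz.
3.5 kHz ≤ fs/2 = 13.5 kHz, appears at 3.5 kHz.
23.5 kHz and 84.5 kHz both map to 3.5 kHz.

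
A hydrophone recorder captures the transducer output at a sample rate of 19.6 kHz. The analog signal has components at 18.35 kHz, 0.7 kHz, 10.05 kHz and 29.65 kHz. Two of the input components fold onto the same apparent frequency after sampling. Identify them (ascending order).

fs/2 = 9.8 kHz.
18.35 kHz > fs/2 = 9.8 kHz, folds to fs − 18.35 kHz = 1.25 kHz.
0.7 kHz ≤ fs/2 = 9.8 kHz, passes unchanged.
10.05 kHz > fs/2 = 9.8 kHz, folds to fs − 10.05 kHz = 9.55 kHz.
29.65 kHz mod fs = 10.05 kHz.
10.05 kHz > fs/2 = 9.8 kHz, folds to fs − 10.05 kHz = 9.55 kHz.
10.05 kHz and 29.65 kHz both map to 9.55 kHz.

10.05 kHz, 29.65 kHz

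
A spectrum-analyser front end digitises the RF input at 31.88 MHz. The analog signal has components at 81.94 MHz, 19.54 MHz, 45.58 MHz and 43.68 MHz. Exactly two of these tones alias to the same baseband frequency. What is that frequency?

fs/2 = 15.94 MHz.
81.94 MHz mod fs = 18.18 MHz.
18.18 MHz > fs/2 = 15.94 MHz, folds to fs − 18.18 MHz = 13.7 MHz.
19.54 MHz > fs/2 = 15.94 MHz, folds to fs − 19.54 MHz = 12.34 MHz.
45.58 MHz mod fs = 13.7 MHz.
13.7 MHz ≤ fs/2 = 15.94 MHz, appears at 13.7 MHz.
43.68 MHz mod fs = 11.8 MHz.
11.8 MHz ≤ fs/2 = 15.94 MHz, appears at 11.8 MHz.
45.58 MHz and 81.94 MHz both map to 13.7 MHz.

13.7 MHz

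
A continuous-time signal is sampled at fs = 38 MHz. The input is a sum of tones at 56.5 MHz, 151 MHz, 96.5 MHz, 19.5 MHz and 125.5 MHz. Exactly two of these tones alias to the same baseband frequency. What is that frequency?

18.5 MHz

fs/2 = 19 MHz.
56.5 MHz mod fs = 18.5 MHz.
18.5 MHz ≤ fs/2 = 19 MHz, appears at 18.5 MHz.
151 MHz mod fs = 37 MHz.
37 MHz > fs/2 = 19 MHz, folds to fs − 37 MHz = 1 MHz.
96.5 MHz mod fs = 20.5 MHz.
20.5 MHz > fs/2 = 19 MHz, folds to fs − 20.5 MHz = 17.5 MHz.
19.5 MHz > fs/2 = 19 MHz, folds to fs − 19.5 MHz = 18.5 MHz.
125.5 MHz mod fs = 11.5 MHz.
11.5 MHz ≤ fs/2 = 19 MHz, appears at 11.5 MHz.
19.5 MHz and 56.5 MHz both map to 18.5 MHz.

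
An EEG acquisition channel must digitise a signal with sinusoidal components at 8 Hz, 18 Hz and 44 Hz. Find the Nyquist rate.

Highest-frequency component: 44 Hz.
Nyquist rate = 2 × 44 Hz = 88 Hz.

88 Hz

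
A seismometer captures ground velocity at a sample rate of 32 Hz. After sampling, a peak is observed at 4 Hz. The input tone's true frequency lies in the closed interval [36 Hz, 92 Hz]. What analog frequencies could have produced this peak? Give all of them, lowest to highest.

36 Hz, 60 Hz, 68 Hz, 92 Hz

Frequencies that alias to 4 Hz are k·fs ± 4 Hz for integer k ≥ 0.
k=0: 4 Hz.
k=1: 28 Hz, 36 Hz.
k=2: 60 Hz, 68 Hz.
k=3: 92 Hz, 100 Hz.
k=4: 124 Hz, 132 Hz.
Within [36 Hz, 92 Hz]: 36 Hz, 60 Hz, 68 Hz, 92 Hz.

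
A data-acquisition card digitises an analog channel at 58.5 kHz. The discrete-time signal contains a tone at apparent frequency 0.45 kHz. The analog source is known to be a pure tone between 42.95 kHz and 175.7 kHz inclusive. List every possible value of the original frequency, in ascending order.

58.05 kHz, 58.95 kHz, 116.55 kHz, 117.45 kHz, 175.05 kHz

Frequencies that alias to 0.45 kHz are k·fs ± 0.45 kHz for integer k ≥ 0.
k=0: 0.45 kHz.
k=1: 58.05 kHz, 58.95 kHz.
k=2: 116.55 kHz, 117.45 kHz.
k=3: 175.05 kHz, 175.95 kHz.
k=4: 233.55 kHz, 234.45 kHz.
Within [42.95 kHz, 175.7 kHz]: 58.05 kHz, 58.95 kHz, 116.55 kHz, 117.45 kHz, 175.05 kHz.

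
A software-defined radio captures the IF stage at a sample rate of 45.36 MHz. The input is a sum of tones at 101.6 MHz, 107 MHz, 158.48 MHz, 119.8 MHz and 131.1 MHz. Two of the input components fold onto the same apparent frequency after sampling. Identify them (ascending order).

fs/2 = 22.68 MHz.
101.6 MHz mod fs = 10.88 MHz.
10.88 MHz ≤ fs/2 = 22.68 MHz, appears at 10.88 MHz.
107 MHz mod fs = 16.28 MHz.
16.28 MHz ≤ fs/2 = 22.68 MHz, appears at 16.28 MHz.
158.48 MHz mod fs = 22.4 MHz.
22.4 MHz ≤ fs/2 = 22.68 MHz, appears at 22.4 MHz.
119.8 MHz mod fs = 29.08 MHz.
29.08 MHz > fs/2 = 22.68 MHz, folds to fs − 29.08 MHz = 16.28 MHz.
131.1 MHz mod fs = 40.38 MHz.
40.38 MHz > fs/2 = 22.68 MHz, folds to fs − 40.38 MHz = 4.98 MHz.
107 MHz and 119.8 MHz both map to 16.28 MHz.

107 MHz, 119.8 MHz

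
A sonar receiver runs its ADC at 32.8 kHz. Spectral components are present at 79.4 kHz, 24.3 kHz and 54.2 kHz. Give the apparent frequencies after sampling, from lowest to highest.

8.5 kHz, 11.4 kHz, 13.8 kHz

fs/2 = 16.4 kHz.
79.4 kHz mod fs = 13.8 kHz.
13.8 kHz ≤ fs/2 = 16.4 kHz, appears at 13.8 kHz.
24.3 kHz > fs/2 = 16.4 kHz, folds to fs − 24.3 kHz = 8.5 kHz.
54.2 kHz mod fs = 21.4 kHz.
21.4 kHz > fs/2 = 16.4 kHz, folds to fs − 21.4 kHz = 11.4 kHz.
Distinct values: {8.5 kHz, 11.4 kHz, 13.8 kHz}.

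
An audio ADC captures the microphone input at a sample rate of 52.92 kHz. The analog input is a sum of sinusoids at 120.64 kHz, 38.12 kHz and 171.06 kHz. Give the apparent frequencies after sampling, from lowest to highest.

fs/2 = 26.46 kHz.
120.64 kHz mod fs = 14.8 kHz.
14.8 kHz ≤ fs/2 = 26.46 kHz, appears at 14.8 kHz.
38.12 kHz > fs/2 = 26.46 kHz, folds to fs − 38.12 kHz = 14.8 kHz.
171.06 kHz mod fs = 12.3 kHz.
12.3 kHz ≤ fs/2 = 26.46 kHz, appears at 12.3 kHz.
Distinct values: {12.3 kHz, 14.8 kHz}.

12.3 kHz, 14.8 kHz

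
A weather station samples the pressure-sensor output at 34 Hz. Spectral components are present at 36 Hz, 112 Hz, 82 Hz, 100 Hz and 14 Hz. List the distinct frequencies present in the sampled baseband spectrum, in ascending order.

2 Hz, 10 Hz, 14 Hz

fs/2 = 17 Hz.
36 Hz mod fs = 2 Hz.
2 Hz ≤ fs/2 = 17 Hz, appears at 2 Hz.
112 Hz mod fs = 10 Hz.
10 Hz ≤ fs/2 = 17 Hz, appears at 10 Hz.
82 Hz mod fs = 14 Hz.
14 Hz ≤ fs/2 = 17 Hz, appears at 14 Hz.
100 Hz mod fs = 32 Hz.
32 Hz > fs/2 = 17 Hz, folds to fs − 32 Hz = 2 Hz.
14 Hz ≤ fs/2 = 17 Hz, passes unchanged.
Distinct values: {2 Hz, 10 Hz, 14 Hz}.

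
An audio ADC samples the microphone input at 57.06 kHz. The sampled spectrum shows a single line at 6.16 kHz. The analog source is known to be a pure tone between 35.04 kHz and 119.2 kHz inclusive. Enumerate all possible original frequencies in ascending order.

50.9 kHz, 63.22 kHz, 107.96 kHz

Frequencies that alias to 6.16 kHz are k·fs ± 6.16 kHz for integer k ≥ 0.
k=0: 6.16 kHz.
k=1: 50.9 kHz, 63.22 kHz.
k=2: 107.96 kHz, 120.28 kHz.
k=3: 165.02 kHz, 177.34 kHz.
Within [35.04 kHz, 119.2 kHz]: 50.9 kHz, 63.22 kHz, 107.96 kHz.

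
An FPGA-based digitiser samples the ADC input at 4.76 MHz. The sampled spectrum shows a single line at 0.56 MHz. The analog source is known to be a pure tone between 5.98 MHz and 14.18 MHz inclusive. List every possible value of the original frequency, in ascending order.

Frequencies that alias to 0.56 MHz are k·fs ± 0.56 MHz for integer k ≥ 0.
k=0: 0.56 MHz.
k=1: 4.2 MHz, 5.32 MHz.
k=2: 8.96 MHz, 10.08 MHz.
k=3: 13.72 MHz, 14.84 MHz.
k=4: 18.48 MHz, 19.6 MHz.
Within [5.98 MHz, 14.18 MHz]: 8.96 MHz, 10.08 MHz, 13.72 MHz.

8.96 MHz, 10.08 MHz, 13.72 MHz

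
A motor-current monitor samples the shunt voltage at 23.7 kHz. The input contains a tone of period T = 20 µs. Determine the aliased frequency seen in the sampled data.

T = 20 µs → f = 1/T = 50 kHz.
50 kHz mod fs = 2.6 kHz.
2.6 kHz ≤ fs/2 = 11.85 kHz, appears at 2.6 kHz.

2.6 kHz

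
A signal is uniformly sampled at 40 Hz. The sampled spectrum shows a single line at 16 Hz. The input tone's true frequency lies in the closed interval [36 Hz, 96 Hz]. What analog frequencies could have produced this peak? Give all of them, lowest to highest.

56 Hz, 64 Hz, 96 Hz

Frequencies that alias to 16 Hz are k·fs ± 16 Hz for integer k ≥ 0.
k=0: 16 Hz.
k=1: 24 Hz, 56 Hz.
k=2: 64 Hz, 96 Hz.
k=3: 104 Hz, 136 Hz.
Within [36 Hz, 96 Hz]: 56 Hz, 64 Hz, 96 Hz.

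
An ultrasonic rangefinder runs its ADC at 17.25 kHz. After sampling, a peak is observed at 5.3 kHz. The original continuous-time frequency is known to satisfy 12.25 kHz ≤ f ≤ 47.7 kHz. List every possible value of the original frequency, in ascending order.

22.55 kHz, 29.2 kHz, 39.8 kHz, 46.45 kHz

Frequencies that alias to 5.3 kHz are k·fs ± 5.3 kHz for integer k ≥ 0.
k=0: 5.3 kHz.
k=1: 11.95 kHz, 22.55 kHz.
k=2: 29.2 kHz, 39.8 kHz.
k=3: 46.45 kHz, 57.05 kHz.
k=4: 63.7 kHz, 74.3 kHz.
Within [12.25 kHz, 47.7 kHz]: 22.55 kHz, 29.2 kHz, 39.8 kHz, 46.45 kHz.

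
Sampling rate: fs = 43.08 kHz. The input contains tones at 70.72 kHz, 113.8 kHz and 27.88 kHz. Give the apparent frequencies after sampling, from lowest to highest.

15.2 kHz, 15.44 kHz

fs/2 = 21.54 kHz.
70.72 kHz mod fs = 27.64 kHz.
27.64 kHz > fs/2 = 21.54 kHz, folds to fs − 27.64 kHz = 15.44 kHz.
113.8 kHz mod fs = 27.64 kHz.
27.64 kHz > fs/2 = 21.54 kHz, folds to fs − 27.64 kHz = 15.44 kHz.
27.88 kHz > fs/2 = 21.54 kHz, folds to fs − 27.88 kHz = 15.2 kHz.
Distinct values: {15.2 kHz, 15.44 kHz}.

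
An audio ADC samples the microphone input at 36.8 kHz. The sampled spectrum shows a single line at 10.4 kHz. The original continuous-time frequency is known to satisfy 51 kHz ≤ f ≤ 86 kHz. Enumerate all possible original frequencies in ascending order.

63.2 kHz, 84 kHz

Frequencies that alias to 10.4 kHz are k·fs ± 10.4 kHz for integer k ≥ 0.
k=0: 10.4 kHz.
k=1: 26.4 kHz, 47.2 kHz.
k=2: 63.2 kHz, 84 kHz.
k=3: 100 kHz, 120.8 kHz.
Within [51 kHz, 86 kHz]: 63.2 kHz, 84 kHz.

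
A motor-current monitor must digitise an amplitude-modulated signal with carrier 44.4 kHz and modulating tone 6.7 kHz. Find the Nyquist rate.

AM sidebands sit at fc ± fm = 37.7 kHz and 51.1 kHz.
Highest-frequency component: 51.1 kHz.
Nyquist rate = 2 × 51.1 kHz = 102.2 kHz.

102.2 kHz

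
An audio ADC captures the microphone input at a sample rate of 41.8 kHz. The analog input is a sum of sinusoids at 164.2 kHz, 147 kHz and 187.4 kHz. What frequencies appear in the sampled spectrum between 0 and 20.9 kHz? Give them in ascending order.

3 kHz, 20.2 kHz

fs/2 = 20.9 kHz.
164.2 kHz mod fs = 38.8 kHz.
38.8 kHz > fs/2 = 20.9 kHz, folds to fs − 38.8 kHz = 3 kHz.
147 kHz mod fs = 21.6 kHz.
21.6 kHz > fs/2 = 20.9 kHz, folds to fs − 21.6 kHz = 20.2 kHz.
187.4 kHz mod fs = 20.2 kHz.
20.2 kHz ≤ fs/2 = 20.9 kHz, appears at 20.2 kHz.
Distinct values: {3 kHz, 20.2 kHz}.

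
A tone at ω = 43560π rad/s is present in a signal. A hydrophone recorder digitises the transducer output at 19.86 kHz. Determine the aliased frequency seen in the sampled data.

ω = 43560π rad/s → f = ω/(2π) = 21780 Hz = 21.78 kHz.
21.78 kHz mod fs = 1.92 kHz.
1.92 kHz ≤ fs/2 = 9.93 kHz, appears at 1.92 kHz.

1.92 kHz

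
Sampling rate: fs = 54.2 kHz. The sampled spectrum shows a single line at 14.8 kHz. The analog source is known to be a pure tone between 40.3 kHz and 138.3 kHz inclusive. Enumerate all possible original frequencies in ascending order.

69 kHz, 93.6 kHz, 123.2 kHz

Frequencies that alias to 14.8 kHz are k·fs ± 14.8 kHz for integer k ≥ 0.
k=0: 14.8 kHz.
k=1: 39.4 kHz, 69 kHz.
k=2: 93.6 kHz, 123.2 kHz.
k=3: 147.8 kHz, 177.4 kHz.
Within [40.3 kHz, 138.3 kHz]: 69 kHz, 93.6 kHz, 123.2 kHz.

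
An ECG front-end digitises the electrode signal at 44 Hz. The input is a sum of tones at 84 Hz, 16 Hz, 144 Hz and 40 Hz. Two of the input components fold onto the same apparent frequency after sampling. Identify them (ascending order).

fs/2 = 22 Hz.
84 Hz mod fs = 40 Hz.
40 Hz > fs/2 = 22 Hz, folds to fs − 40 Hz = 4 Hz.
16 Hz ≤ fs/2 = 22 Hz, passes unchanged.
144 Hz mod fs = 12 Hz.
12 Hz ≤ fs/2 = 22 Hz, appears at 12 Hz.
40 Hz > fs/2 = 22 Hz, folds to fs − 40 Hz = 4 Hz.
40 Hz and 84 Hz both map to 4 Hz.

40 Hz, 84 Hz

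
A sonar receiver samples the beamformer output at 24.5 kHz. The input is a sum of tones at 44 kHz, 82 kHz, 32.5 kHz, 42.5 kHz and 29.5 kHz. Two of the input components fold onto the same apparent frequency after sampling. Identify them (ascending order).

fs/2 = 12.25 kHz.
44 kHz mod fs = 19.5 kHz.
19.5 kHz > fs/2 = 12.25 kHz, folds to fs − 19.5 kHz = 5 kHz.
82 kHz mod fs = 8.5 kHz.
8.5 kHz ≤ fs/2 = 12.25 kHz, appears at 8.5 kHz.
32.5 kHz mod fs = 8 kHz.
8 kHz ≤ fs/2 = 12.25 kHz, appears at 8 kHz.
42.5 kHz mod fs = 18 kHz.
18 kHz > fs/2 = 12.25 kHz, folds to fs − 18 kHz = 6.5 kHz.
29.5 kHz mod fs = 5 kHz.
5 kHz ≤ fs/2 = 12.25 kHz, appears at 5 kHz.
29.5 kHz and 44 kHz both map to 5 kHz.

29.5 kHz, 44 kHz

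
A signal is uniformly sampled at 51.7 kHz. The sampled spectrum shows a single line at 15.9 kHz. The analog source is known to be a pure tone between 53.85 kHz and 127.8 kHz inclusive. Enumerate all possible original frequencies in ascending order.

Frequencies that alias to 15.9 kHz are k·fs ± 15.9 kHz for integer k ≥ 0.
k=0: 15.9 kHz.
k=1: 35.8 kHz, 67.6 kHz.
k=2: 87.5 kHz, 119.3 kHz.
k=3: 139.2 kHz, 171 kHz.
Within [53.85 kHz, 127.8 kHz]: 67.6 kHz, 87.5 kHz, 119.3 kHz.

67.6 kHz, 87.5 kHz, 119.3 kHz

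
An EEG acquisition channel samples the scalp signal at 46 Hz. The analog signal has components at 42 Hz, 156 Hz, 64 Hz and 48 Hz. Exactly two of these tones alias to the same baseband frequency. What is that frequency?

18 Hz

fs/2 = 23 Hz.
42 Hz > fs/2 = 23 Hz, folds to fs − 42 Hz = 4 Hz.
156 Hz mod fs = 18 Hz.
18 Hz ≤ fs/2 = 23 Hz, appears at 18 Hz.
64 Hz mod fs = 18 Hz.
18 Hz ≤ fs/2 = 23 Hz, appears at 18 Hz.
48 Hz mod fs = 2 Hz.
2 Hz ≤ fs/2 = 23 Hz, appears at 2 Hz.
64 Hz and 156 Hz both map to 18 Hz.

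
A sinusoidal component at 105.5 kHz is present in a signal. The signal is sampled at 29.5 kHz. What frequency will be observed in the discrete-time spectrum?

105.5 kHz mod fs = 17 kHz.
17 kHz > fs/2 = 14.75 kHz, folds to fs − 17 kHz = 12.5 kHz.

12.5 kHz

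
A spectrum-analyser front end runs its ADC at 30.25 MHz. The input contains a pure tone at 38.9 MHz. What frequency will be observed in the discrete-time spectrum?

38.9 MHz mod fs = 8.65 MHz.
8.65 MHz ≤ fs/2 = 15.125 MHz, appears at 8.65 MHz.

8.65 MHz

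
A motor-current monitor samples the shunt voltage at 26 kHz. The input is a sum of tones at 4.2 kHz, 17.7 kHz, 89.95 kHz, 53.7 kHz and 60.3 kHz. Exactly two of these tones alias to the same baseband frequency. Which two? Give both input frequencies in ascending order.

17.7 kHz, 60.3 kHz

fs/2 = 13 kHz.
4.2 kHz ≤ fs/2 = 13 kHz, passes unchanged.
17.7 kHz > fs/2 = 13 kHz, folds to fs − 17.7 kHz = 8.3 kHz.
89.95 kHz mod fs = 11.95 kHz.
11.95 kHz ≤ fs/2 = 13 kHz, appears at 11.95 kHz.
53.7 kHz mod fs = 1.7 kHz.
1.7 kHz ≤ fs/2 = 13 kHz, appears at 1.7 kHz.
60.3 kHz mod fs = 8.3 kHz.
8.3 kHz ≤ fs/2 = 13 kHz, appears at 8.3 kHz.
17.7 kHz and 60.3 kHz both map to 8.3 kHz.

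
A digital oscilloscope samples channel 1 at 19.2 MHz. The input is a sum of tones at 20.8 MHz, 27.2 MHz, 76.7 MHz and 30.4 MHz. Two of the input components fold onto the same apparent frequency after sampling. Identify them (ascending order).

27.2 MHz, 30.4 MHz

fs/2 = 9.6 MHz.
20.8 MHz mod fs = 1.6 MHz.
1.6 MHz ≤ fs/2 = 9.6 MHz, appears at 1.6 MHz.
27.2 MHz mod fs = 8 MHz.
8 MHz ≤ fs/2 = 9.6 MHz, appears at 8 MHz.
76.7 MHz mod fs = 19.1 MHz.
19.1 MHz > fs/2 = 9.6 MHz, folds to fs − 19.1 MHz = 0.1 MHz.
30.4 MHz mod fs = 11.2 MHz.
11.2 MHz > fs/2 = 9.6 MHz, folds to fs − 11.2 MHz = 8 MHz.
27.2 MHz and 30.4 MHz both map to 8 MHz.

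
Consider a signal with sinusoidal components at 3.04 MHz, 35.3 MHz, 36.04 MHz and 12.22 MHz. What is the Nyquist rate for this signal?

72.08 MHz

Highest-frequency component: 36.04 MHz.
Nyquist rate = 2 × 36.04 MHz = 72.08 MHz.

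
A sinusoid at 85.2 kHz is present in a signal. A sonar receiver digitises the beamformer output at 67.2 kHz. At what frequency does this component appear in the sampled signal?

18 kHz

85.2 kHz mod fs = 18 kHz.
18 kHz ≤ fs/2 = 33.6 kHz, appears at 18 kHz.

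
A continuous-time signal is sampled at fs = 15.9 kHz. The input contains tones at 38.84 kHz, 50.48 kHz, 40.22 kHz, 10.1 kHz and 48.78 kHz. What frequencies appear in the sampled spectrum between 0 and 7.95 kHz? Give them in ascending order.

1.08 kHz, 2.78 kHz, 5.8 kHz, 7.04 kHz, 7.48 kHz

fs/2 = 7.95 kHz.
38.84 kHz mod fs = 7.04 kHz.
7.04 kHz ≤ fs/2 = 7.95 kHz, appears at 7.04 kHz.
50.48 kHz mod fs = 2.78 kHz.
2.78 kHz ≤ fs/2 = 7.95 kHz, appears at 2.78 kHz.
40.22 kHz mod fs = 8.42 kHz.
8.42 kHz > fs/2 = 7.95 kHz, folds to fs − 8.42 kHz = 7.48 kHz.
10.1 kHz > fs/2 = 7.95 kHz, folds to fs − 10.1 kHz = 5.8 kHz.
48.78 kHz mod fs = 1.08 kHz.
1.08 kHz ≤ fs/2 = 7.95 kHz, appears at 1.08 kHz.
Distinct values: {1.08 kHz, 2.78 kHz, 5.8 kHz, 7.04 kHz, 7.48 kHz}.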